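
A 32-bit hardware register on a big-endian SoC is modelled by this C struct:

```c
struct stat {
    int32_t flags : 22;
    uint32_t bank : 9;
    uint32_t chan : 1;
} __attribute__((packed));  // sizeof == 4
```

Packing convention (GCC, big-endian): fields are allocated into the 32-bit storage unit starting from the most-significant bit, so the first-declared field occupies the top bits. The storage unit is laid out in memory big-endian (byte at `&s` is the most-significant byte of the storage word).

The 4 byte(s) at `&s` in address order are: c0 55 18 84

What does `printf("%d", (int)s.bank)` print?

66

[0]=0xc0 [1]=0x55 [2]=0x18 [3]=0x84 (big-endian) → word 0xc0551884
flags [10+:22] = (word>>10) & 0x3fffff = 3151174
bank [1+:9] = (word>>1) & 0x1ff = 66  ←
chan [0+:1] = (word>>0) & 0x1 = 0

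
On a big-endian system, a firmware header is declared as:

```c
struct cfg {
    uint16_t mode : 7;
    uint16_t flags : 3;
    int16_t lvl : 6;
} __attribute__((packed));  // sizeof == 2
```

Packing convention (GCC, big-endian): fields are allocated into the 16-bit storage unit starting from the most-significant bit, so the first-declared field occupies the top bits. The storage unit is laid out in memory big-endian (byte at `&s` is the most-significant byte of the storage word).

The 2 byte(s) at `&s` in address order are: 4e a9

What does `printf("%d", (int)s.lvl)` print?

[0]=0x4e [1]=0xa9 (big-endian) → word 0x4ea9
mode [9+:7] = (word>>9) & 0x7f = 39
flags [6+:3] = (word>>6) & 0x7 = 2
lvl [0+:6] = (word>>0) & 0x3f = 41  ←
lvl signed 6b, MSB=1: 41 - 64 = -23

-23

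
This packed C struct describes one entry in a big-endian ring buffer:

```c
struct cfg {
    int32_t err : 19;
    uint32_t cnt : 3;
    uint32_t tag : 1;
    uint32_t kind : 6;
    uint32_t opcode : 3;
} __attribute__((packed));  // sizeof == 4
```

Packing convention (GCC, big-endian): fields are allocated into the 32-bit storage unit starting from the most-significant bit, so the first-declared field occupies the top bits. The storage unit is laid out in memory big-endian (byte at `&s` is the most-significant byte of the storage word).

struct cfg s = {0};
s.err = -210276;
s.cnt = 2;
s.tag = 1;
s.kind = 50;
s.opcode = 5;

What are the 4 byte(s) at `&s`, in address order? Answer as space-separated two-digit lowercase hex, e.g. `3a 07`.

[13+:19] err=-210276 & 0x7ffff = 0x4ca9c; word=0x99538000
[10+:3] cnt=2 & 0x7 = 0x2; word=0x99538800
[9+:1] tag=1 & 0x1 = 0x1; word=0x99538a00
[3+:6] kind=50 & 0x3f = 0x32; word=0x99538b90
[0+:3] opcode=5 & 0x7 = 0x5; word=0x99538b95
word = 0x99538b95 → big-endian bytes:
  [0]=0x99  [1]=0x53  [2]=0x8b  [3]=0x95

99 53 8b 95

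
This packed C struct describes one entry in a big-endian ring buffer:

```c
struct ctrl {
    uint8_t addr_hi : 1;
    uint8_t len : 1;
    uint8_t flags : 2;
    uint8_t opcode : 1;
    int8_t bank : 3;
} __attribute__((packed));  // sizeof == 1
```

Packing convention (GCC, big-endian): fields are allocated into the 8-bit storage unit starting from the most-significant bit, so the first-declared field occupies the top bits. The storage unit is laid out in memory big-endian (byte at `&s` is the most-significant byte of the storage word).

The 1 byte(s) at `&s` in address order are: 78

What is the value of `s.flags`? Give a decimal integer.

3

[0]=0x78 (big-endian) → word 0x78
addr_hi:1 @ bit 7 → (0x78>>7)&0x1 = 0x0
len:1 @ bit 6 → (0x78>>6)&0x1 = 0x1
flags:2 @ bit 4 → (0x78>>4)&0x3 = 0x3  ←
opcode:1 @ bit 3 → (0x78>>3)&0x1 = 0x1
bank:3 @ bit 0 → (0x78>>0)&0x7 = 0x0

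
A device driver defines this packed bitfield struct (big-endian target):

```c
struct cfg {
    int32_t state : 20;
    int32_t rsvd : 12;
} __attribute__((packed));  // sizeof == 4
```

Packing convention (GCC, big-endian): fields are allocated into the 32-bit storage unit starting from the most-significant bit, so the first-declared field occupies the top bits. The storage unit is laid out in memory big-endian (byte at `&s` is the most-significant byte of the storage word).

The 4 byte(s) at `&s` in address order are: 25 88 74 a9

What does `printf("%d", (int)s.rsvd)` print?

1193

[0]=0x25 [1]=0x88 [2]=0x74 [3]=0xa9 (big-endian) → word 0x258874a9
state:20 @ bit 12 → (0x258874a9>>12)&0xfffff = 0x25887
rsvd:12 @ bit 0 → (0x258874a9>>0)&0xfff = 0x4a9  ←
rsvd signed 12b, MSB=0: value = 1193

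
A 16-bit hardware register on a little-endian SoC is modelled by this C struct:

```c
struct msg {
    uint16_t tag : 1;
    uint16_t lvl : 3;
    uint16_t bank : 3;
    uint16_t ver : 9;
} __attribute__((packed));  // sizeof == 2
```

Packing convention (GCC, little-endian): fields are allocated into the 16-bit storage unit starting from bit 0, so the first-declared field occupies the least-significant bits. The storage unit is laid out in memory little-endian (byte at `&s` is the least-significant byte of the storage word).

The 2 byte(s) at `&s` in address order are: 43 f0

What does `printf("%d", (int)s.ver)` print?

480

[0]=0x43 [1]=0xf0 (little-endian) → word 0xf043
tag:1 @ bit 0 → (0xf043>>0)&0x1 = 0x1
lvl:3 @ bit 1 → (0xf043>>1)&0x7 = 0x1
bank:3 @ bit 4 → (0xf043>>4)&0x7 = 0x4
ver:9 @ bit 7 → (0xf043>>7)&0x1ff = 0x1e0  ←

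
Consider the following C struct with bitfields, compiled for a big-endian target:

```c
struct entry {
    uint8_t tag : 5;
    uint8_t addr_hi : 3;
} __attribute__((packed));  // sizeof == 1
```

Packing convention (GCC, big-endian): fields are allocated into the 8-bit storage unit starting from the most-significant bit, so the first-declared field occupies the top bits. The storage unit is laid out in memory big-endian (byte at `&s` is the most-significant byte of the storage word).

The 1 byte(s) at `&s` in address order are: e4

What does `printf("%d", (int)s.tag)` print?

28

[0]=0xe4 (big-endian) → word 0xe4
tag:5 @ bit 3 → (0xe4>>3)&0x1f = 0x1c  ←
addr_hi:3 @ bit 0 → (0xe4>>0)&0x7 = 0x4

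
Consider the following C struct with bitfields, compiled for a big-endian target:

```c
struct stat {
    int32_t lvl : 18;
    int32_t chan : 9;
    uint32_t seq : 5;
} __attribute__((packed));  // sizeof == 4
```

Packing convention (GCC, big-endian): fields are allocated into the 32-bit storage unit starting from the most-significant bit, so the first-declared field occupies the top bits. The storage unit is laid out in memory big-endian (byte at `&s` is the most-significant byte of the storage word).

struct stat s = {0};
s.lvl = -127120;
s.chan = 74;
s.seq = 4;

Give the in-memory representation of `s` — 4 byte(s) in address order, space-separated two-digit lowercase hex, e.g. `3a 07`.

83 dc 09 44

[14+:18] lvl=-127120 & 0x3ffff = 0x20f70; word=0x83dc0000
[5+:9] chan=74 & 0x1ff = 0x4a; word=0x83dc0940
[0+:5] seq=4 & 0x1f = 0x4; word=0x83dc0944
word = 0x83dc0944 → big-endian bytes:
  [0]=0x83  [1]=0xdc  [2]=0x09  [3]=0x44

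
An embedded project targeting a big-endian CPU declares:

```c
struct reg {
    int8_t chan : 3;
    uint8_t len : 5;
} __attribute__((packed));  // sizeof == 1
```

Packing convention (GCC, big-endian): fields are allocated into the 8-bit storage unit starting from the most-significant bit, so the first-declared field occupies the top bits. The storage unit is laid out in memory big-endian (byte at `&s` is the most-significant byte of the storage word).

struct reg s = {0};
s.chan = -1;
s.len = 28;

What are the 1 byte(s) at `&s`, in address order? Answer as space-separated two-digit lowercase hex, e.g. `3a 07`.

fc

chan (3b) val=-1 bits=0x7 at bit 5: 0xe0
len (5b) val=28 bits=0x1c at bit 0: 0xfc
word = 0xfc → big-endian bytes:
  [0]=0xfc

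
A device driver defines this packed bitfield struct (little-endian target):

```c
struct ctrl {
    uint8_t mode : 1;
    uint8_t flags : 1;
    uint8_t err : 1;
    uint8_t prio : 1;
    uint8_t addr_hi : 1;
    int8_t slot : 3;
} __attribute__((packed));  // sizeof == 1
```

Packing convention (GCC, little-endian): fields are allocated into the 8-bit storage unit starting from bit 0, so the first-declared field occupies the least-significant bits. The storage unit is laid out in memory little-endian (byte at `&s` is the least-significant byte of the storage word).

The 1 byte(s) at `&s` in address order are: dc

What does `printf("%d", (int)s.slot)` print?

[0]=0xdc (little-endian) → word 0xdc
mode:1 @ bit 0 → (0xdc>>0)&0x1 = 0x0
flags:1 @ bit 1 → (0xdc>>1)&0x1 = 0x0
err:1 @ bit 2 → (0xdc>>2)&0x1 = 0x1
prio:1 @ bit 3 → (0xdc>>3)&0x1 = 0x1
addr_hi:1 @ bit 4 → (0xdc>>4)&0x1 = 0x1
slot:3 @ bit 5 → (0xdc>>5)&0x7 = 0x6  ←
slot signed 3b, MSB=1: 6 - 8 = -2

-2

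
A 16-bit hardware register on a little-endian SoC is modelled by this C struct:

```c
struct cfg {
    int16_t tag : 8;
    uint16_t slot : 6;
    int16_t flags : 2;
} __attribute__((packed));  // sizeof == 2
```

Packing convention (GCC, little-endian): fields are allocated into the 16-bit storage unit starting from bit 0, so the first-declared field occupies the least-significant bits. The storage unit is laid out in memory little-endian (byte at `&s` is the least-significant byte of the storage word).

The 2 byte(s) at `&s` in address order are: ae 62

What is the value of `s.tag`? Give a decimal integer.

-82

[0]=0xae [1]=0x62 (little-endian) → word 0x62ae
tag [0+:8] = (word>>0) & 0xff = 174  ←
slot [8+:6] = (word>>8) & 0x3f = 34
flags [14+:2] = (word>>14) & 0x3 = 1
tag signed 8b, MSB=1: 174 - 256 = -82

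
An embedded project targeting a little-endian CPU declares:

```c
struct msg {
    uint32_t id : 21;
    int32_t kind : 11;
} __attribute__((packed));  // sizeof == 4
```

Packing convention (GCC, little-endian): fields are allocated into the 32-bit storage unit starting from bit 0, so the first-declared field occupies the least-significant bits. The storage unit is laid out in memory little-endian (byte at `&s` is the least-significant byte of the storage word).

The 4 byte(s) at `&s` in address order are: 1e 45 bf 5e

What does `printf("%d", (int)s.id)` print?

[0]=0x1e [1]=0x45 [2]=0xbf [3]=0x5e (little-endian) → word 0x5ebf451e
id:21 @ bit 0 → (0x5ebf451e>>0)&0x1fffff = 0x1f451e  ←
kind:11 @ bit 21 → (0x5ebf451e>>21)&0x7ff = 0x2f5

2049310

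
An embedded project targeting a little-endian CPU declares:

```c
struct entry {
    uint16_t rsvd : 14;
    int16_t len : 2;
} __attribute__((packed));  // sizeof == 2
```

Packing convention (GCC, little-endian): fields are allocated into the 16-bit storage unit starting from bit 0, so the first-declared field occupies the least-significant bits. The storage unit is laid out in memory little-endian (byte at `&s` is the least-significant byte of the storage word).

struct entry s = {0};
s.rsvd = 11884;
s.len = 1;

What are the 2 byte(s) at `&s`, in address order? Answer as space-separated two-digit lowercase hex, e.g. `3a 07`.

6c 6e

rsvd:14 = 11884 → 0x2e6c << 0 → word 0x2e6c
len:2 = 1 → 0x1 << 14 → word 0x6e6c
word = 0x6e6c → little-endian bytes:
  [0]=0x6c  [1]=0x6e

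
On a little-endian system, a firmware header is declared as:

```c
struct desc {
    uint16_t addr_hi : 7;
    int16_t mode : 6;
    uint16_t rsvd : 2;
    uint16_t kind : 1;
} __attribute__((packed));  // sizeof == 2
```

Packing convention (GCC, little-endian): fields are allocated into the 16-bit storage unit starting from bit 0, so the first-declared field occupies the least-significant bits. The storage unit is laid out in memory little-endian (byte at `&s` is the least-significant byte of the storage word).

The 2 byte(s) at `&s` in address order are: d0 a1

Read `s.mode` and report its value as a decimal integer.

3

[0]=0xd0 [1]=0xa1 (little-endian) → word 0xa1d0
addr_hi [0+:7] = (word>>0) & 0x7f = 80
mode [7+:6] = (word>>7) & 0x3f = 3  ←
rsvd [13+:2] = (word>>13) & 0x3 = 1
kind [15+:1] = (word>>15) & 0x1 = 1
mode signed 6b, MSB=0: value = 3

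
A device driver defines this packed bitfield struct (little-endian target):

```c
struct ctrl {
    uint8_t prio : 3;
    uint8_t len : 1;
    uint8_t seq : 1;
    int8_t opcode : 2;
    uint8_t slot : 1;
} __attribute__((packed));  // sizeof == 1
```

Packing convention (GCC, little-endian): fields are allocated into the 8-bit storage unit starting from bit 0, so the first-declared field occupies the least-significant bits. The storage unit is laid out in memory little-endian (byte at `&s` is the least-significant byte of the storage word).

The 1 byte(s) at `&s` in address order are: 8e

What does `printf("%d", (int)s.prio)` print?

6

[0]=0x8e (little-endian) → word 0x8e
prio:3 @ bit 0 → (0x8e>>0)&0x7 = 0x6  ←
len:1 @ bit 3 → (0x8e>>3)&0x1 = 0x1
seq:1 @ bit 4 → (0x8e>>4)&0x1 = 0x0
opcode:2 @ bit 5 → (0x8e>>5)&0x3 = 0x0
slot:1 @ bit 7 → (0x8e>>7)&0x1 = 0x1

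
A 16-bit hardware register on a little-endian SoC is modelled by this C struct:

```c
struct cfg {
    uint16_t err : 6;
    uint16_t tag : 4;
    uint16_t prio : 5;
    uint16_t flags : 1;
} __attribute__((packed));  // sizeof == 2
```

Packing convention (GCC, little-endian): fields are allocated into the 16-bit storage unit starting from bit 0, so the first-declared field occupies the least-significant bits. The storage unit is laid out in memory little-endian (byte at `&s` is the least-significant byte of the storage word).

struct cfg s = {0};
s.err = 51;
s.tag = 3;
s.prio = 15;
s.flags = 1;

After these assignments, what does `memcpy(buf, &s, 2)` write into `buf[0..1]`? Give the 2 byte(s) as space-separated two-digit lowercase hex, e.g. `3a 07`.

f3 bc

err:6 = 51 → 0x33 << 0 → word 0x0033
tag:4 = 3 → 0x3 << 6 → word 0x00f3
prio:5 = 15 → 0xf << 10 → word 0x3cf3
flags:1 = 1 → 0x1 << 15 → word 0xbcf3
word = 0xbcf3 → little-endian bytes:
  [0]=0xf3  [1]=0xbc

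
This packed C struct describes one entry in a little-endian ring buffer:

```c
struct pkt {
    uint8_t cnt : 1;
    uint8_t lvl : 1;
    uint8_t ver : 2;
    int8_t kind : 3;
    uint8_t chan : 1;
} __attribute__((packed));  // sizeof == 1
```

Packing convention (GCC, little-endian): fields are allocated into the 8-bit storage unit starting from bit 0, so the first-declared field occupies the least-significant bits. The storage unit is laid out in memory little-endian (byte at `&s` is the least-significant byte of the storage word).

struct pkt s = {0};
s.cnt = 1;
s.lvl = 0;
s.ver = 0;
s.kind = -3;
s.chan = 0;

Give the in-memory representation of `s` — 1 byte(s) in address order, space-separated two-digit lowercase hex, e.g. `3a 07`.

51

cnt (1b) val=1 bits=0x1 at bit 0: 0x01
lvl (1b) val=0 bits=0x0 at bit 1: 0x01
ver (2b) val=0 bits=0x0 at bit 2: 0x01
kind (3b) val=-3 bits=0x5 at bit 4: 0x51
chan (1b) val=0 bits=0x0 at bit 7: 0x51
word = 0x51 → little-endian bytes:
  [0]=0x51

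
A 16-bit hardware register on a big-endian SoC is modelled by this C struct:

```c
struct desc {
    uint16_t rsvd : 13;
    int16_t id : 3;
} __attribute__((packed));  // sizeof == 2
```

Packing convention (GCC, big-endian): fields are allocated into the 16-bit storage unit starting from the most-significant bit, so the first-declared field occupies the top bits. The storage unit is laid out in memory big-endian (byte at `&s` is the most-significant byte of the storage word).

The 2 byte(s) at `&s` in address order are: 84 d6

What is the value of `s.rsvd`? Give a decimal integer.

4250

[0]=0x84 [1]=0xd6 (big-endian) → word 0x84d6
rsvd [3+:13] = (word>>3) & 0x1fff = 4250  ←
id [0+:3] = (word>>0) & 0x7 = 6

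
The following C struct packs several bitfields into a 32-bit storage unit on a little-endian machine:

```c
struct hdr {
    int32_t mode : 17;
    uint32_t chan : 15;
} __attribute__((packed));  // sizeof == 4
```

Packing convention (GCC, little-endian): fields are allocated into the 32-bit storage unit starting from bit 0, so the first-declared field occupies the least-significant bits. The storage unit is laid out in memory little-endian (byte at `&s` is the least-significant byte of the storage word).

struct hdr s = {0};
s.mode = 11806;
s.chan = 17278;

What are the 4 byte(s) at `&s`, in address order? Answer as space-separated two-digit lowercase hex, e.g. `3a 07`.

1e 2e fc 86

[0+:17] mode=11806 & 0x1ffff = 0x2e1e; word=0x00002e1e
[17+:15] chan=17278 & 0x7fff = 0x437e; word=0x86fc2e1e
word = 0x86fc2e1e → little-endian bytes:
  [0]=0x1e  [1]=0x2e  [2]=0xfc  [3]=0x86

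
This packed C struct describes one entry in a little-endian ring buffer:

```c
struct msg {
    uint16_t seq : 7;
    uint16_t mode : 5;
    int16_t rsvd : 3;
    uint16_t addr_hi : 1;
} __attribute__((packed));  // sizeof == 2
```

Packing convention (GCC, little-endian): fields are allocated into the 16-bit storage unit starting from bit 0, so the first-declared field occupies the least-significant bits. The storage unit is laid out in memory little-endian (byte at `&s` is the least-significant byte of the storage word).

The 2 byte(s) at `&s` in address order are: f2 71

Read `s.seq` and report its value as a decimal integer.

114

[0]=0xf2 [1]=0x71 (little-endian) → word 0x71f2
seq:7 @ bit 0 → (0x71f2>>0)&0x7f = 0x72  ←
mode:5 @ bit 7 → (0x71f2>>7)&0x1f = 0x3
rsvd:3 @ bit 12 → (0x71f2>>12)&0x7 = 0x7
addr_hi:1 @ bit 15 → (0x71f2>>15)&0x1 = 0x0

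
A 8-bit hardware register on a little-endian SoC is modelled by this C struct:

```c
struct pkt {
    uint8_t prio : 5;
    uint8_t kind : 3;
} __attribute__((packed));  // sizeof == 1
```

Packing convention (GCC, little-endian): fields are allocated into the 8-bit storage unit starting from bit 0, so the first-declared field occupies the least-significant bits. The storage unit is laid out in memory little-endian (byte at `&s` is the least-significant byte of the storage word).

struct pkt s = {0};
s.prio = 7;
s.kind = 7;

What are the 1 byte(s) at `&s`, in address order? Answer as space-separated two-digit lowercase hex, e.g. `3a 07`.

e7

prio (5b) val=7 bits=0x7 at bit 0: 0x07
kind (3b) val=7 bits=0x7 at bit 5: 0xe7
word = 0xe7 → little-endian bytes:
  [0]=0xe7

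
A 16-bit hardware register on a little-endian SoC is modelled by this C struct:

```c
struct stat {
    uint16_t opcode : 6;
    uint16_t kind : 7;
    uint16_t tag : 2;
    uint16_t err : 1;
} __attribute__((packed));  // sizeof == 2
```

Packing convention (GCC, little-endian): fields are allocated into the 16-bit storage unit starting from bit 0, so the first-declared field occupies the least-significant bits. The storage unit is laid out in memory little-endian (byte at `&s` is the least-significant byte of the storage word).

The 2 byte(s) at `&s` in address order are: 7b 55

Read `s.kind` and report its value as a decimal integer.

85

[0]=0x7b [1]=0x55 (little-endian) → word 0x557b
opcode:6 @ bit 0 → (0x557b>>0)&0x3f = 0x3b
kind:7 @ bit 6 → (0x557b>>6)&0x7f = 0x55  ←
tag:2 @ bit 13 → (0x557b>>13)&0x3 = 0x2
err:1 @ bit 15 → (0x557b>>15)&0x1 = 0x0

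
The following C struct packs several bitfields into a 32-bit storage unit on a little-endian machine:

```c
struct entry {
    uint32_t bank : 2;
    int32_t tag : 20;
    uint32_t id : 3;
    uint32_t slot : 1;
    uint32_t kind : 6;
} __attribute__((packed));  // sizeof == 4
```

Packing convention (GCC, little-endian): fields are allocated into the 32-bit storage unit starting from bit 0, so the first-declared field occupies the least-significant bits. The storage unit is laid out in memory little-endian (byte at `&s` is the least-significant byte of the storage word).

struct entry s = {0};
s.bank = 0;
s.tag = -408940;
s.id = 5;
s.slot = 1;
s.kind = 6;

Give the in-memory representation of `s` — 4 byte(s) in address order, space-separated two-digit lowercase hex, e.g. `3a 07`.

bank (2b) val=0 bits=0x0 at bit 0: 0x00000000
tag (20b) val=-408940 bits=0x9c294 at bit 2: 0x00270a50
id (3b) val=5 bits=0x5 at bit 22: 0x01670a50
slot (1b) val=1 bits=0x1 at bit 25: 0x03670a50
kind (6b) val=6 bits=0x6 at bit 26: 0x1b670a50
word = 0x1b670a50 → little-endian bytes:
  [0]=0x50  [1]=0x0a  [2]=0x67  [3]=0x1b

50 0a 67 1b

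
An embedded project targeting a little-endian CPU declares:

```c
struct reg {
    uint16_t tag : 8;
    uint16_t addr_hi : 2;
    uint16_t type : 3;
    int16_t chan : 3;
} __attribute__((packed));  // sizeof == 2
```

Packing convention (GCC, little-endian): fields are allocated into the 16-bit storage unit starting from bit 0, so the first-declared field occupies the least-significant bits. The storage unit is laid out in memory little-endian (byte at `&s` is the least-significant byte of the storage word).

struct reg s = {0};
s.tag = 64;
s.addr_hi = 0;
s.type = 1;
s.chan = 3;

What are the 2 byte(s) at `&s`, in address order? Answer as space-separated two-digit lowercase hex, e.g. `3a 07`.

[0+:8] tag=64 & 0xff = 0x40; word=0x0040
[8+:2] addr_hi=0 & 0x3 = 0x0; word=0x0040
[10+:3] type=1 & 0x7 = 0x1; word=0x0440
[13+:3] chan=3 & 0x7 = 0x3; word=0x6440
word = 0x6440 → little-endian bytes:
  [0]=0x40  [1]=0x64

40 64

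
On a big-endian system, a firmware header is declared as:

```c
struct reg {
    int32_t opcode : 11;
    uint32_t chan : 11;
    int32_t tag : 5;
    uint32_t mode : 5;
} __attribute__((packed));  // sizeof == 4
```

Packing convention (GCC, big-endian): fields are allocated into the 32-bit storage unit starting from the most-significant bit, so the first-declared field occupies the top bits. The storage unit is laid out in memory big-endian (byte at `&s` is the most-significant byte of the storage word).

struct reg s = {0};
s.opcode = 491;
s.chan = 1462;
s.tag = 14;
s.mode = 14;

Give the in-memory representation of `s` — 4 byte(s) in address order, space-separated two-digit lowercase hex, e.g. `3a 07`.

opcode:11 = 491 → 0x1eb << 21 → word 0x3d600000
chan:11 = 1462 → 0x5b6 << 10 → word 0x3d76d800
tag:5 = 14 → 0xe << 5 → word 0x3d76d9c0
mode:5 = 14 → 0xe << 0 → word 0x3d76d9ce
word = 0x3d76d9ce → big-endian bytes:
  [0]=0x3d  [1]=0x76  [2]=0xd9  [3]=0xce

3d 76 d9 ce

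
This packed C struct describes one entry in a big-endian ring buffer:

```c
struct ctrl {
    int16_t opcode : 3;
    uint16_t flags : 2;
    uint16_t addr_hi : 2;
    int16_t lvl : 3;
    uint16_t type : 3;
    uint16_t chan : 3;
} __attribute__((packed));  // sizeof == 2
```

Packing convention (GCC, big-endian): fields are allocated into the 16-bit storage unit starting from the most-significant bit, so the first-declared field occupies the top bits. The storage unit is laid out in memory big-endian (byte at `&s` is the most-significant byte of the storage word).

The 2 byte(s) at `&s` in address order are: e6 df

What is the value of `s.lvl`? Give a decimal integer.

3

[0]=0xe6 [1]=0xdf (big-endian) → word 0xe6df
opcode:3 @ bit 13 → (0xe6df>>13)&0x7 = 0x7
flags:2 @ bit 11 → (0xe6df>>11)&0x3 = 0x0
addr_hi:2 @ bit 9 → (0xe6df>>9)&0x3 = 0x3
lvl:3 @ bit 6 → (0xe6df>>6)&0x7 = 0x3  ←
type:3 @ bit 3 → (0xe6df>>3)&0x7 = 0x3
chan:3 @ bit 0 → (0xe6df>>0)&0x7 = 0x7
lvl signed 3b, MSB=0: value = 3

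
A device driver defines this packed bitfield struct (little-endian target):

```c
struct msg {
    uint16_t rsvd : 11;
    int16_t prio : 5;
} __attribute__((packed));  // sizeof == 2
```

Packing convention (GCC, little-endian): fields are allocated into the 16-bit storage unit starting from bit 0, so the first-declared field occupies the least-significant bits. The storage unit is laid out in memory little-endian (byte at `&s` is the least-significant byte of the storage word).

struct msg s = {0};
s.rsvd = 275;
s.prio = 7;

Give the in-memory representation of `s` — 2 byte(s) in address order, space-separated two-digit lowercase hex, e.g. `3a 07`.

rsvd (11b) val=275 bits=0x113 at bit 0: 0x0113
prio (5b) val=7 bits=0x7 at bit 11: 0x3913
word = 0x3913 → little-endian bytes:
  [0]=0x13  [1]=0x39

13 39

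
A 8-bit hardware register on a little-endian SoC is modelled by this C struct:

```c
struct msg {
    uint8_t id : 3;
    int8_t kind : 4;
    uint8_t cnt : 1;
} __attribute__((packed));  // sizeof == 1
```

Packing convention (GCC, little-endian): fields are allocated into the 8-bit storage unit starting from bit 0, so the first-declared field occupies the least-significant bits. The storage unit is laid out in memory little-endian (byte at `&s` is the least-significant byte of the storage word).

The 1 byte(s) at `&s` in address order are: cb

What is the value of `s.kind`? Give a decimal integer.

[0]=0xcb (little-endian) → word 0xcb
id [0+:3] = (word>>0) & 0x7 = 3
kind [3+:4] = (word>>3) & 0xf = 9  ←
cnt [7+:1] = (word>>7) & 0x1 = 1
kind signed 4b, MSB=1: 9 - 16 = -7

-7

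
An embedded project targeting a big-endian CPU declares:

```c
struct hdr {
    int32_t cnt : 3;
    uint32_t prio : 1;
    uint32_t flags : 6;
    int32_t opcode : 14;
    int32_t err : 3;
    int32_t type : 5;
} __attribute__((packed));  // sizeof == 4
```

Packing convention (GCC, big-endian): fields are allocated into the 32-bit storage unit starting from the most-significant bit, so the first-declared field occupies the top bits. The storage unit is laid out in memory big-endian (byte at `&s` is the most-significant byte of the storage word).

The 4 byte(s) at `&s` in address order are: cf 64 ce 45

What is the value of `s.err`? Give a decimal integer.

2

[0]=0xcf [1]=0x64 [2]=0xce [3]=0x45 (big-endian) → word 0xcf64ce45
cnt:3 @ bit 29 → (0xcf64ce45>>29)&0x7 = 0x6
prio:1 @ bit 28 → (0xcf64ce45>>28)&0x1 = 0x0
flags:6 @ bit 22 → (0xcf64ce45>>22)&0x3f = 0x3d
opcode:14 @ bit 8 → (0xcf64ce45>>8)&0x3fff = 0x24ce
err:3 @ bit 5 → (0xcf64ce45>>5)&0x7 = 0x2  ←
type:5 @ bit 0 → (0xcf64ce45>>0)&0x1f = 0x5
err signed 3b, MSB=0: value = 2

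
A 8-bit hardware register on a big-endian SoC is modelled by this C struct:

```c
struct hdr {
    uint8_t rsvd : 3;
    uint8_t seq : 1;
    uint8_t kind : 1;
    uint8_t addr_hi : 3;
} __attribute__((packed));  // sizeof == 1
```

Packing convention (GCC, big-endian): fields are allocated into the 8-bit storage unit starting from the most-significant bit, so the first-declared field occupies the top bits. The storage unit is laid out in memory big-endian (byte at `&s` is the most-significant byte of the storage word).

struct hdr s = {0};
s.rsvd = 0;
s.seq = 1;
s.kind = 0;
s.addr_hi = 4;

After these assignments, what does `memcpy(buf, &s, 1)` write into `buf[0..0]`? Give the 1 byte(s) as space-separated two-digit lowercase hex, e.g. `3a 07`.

rsvd:3 = 0 → 0x0 << 5 → word 0x00
seq:1 = 1 → 0x1 << 4 → word 0x10
kind:1 = 0 → 0x0 << 3 → word 0x10
addr_hi:3 = 4 → 0x4 << 0 → word 0x14
word = 0x14 → big-endian bytes:
  [0]=0x14

14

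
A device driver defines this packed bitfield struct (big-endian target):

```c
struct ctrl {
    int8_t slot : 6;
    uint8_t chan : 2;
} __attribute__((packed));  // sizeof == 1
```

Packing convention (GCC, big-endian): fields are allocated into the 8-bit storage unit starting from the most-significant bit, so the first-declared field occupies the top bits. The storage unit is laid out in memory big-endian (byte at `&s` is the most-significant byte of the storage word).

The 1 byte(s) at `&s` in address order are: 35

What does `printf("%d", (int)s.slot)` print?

[0]=0x35 (big-endian) → word 0x35
slot:6 @ bit 2 → (0x35>>2)&0x3f = 0xd  ←
chan:2 @ bit 0 → (0x35>>0)&0x3 = 0x1
slot signed 6b, MSB=0: value = 13

13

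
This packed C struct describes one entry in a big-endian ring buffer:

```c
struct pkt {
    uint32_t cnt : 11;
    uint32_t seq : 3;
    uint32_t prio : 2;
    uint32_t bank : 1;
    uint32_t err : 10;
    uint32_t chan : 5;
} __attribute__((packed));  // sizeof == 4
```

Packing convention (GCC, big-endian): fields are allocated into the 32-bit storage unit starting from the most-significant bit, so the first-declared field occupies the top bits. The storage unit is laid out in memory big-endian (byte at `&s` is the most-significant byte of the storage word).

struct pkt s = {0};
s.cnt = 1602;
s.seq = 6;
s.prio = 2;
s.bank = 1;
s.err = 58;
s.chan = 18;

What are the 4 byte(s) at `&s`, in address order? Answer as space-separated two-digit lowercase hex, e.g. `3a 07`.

cnt (11b) val=1602 bits=0x642 at bit 21: 0xc8400000
seq (3b) val=6 bits=0x6 at bit 18: 0xc8580000
prio (2b) val=2 bits=0x2 at bit 16: 0xc85a0000
bank (1b) val=1 bits=0x1 at bit 15: 0xc85a8000
err (10b) val=58 bits=0x3a at bit 5: 0xc85a8740
chan (5b) val=18 bits=0x12 at bit 0: 0xc85a8752
word = 0xc85a8752 → big-endian bytes:
  [0]=0xc8  [1]=0x5a  [2]=0x87  [3]=0x52

c8 5a 87 52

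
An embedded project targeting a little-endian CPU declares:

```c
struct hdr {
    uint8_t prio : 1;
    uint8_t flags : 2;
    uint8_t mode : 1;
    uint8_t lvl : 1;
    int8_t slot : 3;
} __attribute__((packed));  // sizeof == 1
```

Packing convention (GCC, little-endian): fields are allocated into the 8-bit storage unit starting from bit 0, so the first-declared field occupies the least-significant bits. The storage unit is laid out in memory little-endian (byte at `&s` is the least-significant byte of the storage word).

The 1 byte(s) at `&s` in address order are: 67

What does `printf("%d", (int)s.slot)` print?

[0]=0x67 (little-endian) → word 0x67
prio [0+:1] = (word>>0) & 0x1 = 1
flags [1+:2] = (word>>1) & 0x3 = 3
mode [3+:1] = (word>>3) & 0x1 = 0
lvl [4+:1] = (word>>4) & 0x1 = 0
slot [5+:3] = (word>>5) & 0x7 = 3  ←
slot signed 3b, MSB=0: value = 3

3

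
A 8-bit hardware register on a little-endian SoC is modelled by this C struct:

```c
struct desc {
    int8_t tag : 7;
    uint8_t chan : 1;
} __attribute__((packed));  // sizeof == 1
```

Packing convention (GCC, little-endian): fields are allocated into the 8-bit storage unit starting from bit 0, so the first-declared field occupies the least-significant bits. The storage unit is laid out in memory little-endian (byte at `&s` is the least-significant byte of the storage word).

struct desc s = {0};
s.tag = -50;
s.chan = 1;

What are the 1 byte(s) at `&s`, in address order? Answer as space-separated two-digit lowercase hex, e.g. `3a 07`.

[0+:7] tag=-50 & 0x7f = 0x4e; word=0x4e
[7+:1] chan=1 & 0x1 = 0x1; word=0xce
word = 0xce → little-endian bytes:
  [0]=0xce

ce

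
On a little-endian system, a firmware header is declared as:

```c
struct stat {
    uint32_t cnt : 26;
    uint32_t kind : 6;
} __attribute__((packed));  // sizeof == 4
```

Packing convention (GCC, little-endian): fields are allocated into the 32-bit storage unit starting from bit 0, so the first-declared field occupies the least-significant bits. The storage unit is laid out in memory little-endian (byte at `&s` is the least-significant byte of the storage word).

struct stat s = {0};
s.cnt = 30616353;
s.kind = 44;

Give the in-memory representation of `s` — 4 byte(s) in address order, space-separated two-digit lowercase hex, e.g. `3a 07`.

21 2b d3 b1

cnt:26 = 30616353 → 0x1d32b21 << 0 → word 0x01d32b21
kind:6 = 44 → 0x2c << 26 → word 0xb1d32b21
word = 0xb1d32b21 → little-endian bytes:
  [0]=0x21  [1]=0x2b  [2]=0xd3  [3]=0xb1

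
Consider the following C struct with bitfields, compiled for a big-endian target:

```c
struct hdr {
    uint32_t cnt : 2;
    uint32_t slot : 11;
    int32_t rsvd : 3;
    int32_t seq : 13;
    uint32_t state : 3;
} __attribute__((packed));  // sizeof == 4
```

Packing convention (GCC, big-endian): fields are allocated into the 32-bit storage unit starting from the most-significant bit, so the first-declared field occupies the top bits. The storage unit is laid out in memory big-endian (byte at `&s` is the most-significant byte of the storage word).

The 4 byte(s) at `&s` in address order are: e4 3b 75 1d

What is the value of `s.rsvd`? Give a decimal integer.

3

[0]=0xe4 [1]=0x3b [2]=0x75 [3]=0x1d (big-endian) → word 0xe43b751d
cnt:2 @ bit 30 → (0xe43b751d>>30)&0x3 = 0x3
slot:11 @ bit 19 → (0xe43b751d>>19)&0x7ff = 0x487
rsvd:3 @ bit 16 → (0xe43b751d>>16)&0x7 = 0x3  ←
seq:13 @ bit 3 → (0xe43b751d>>3)&0x1fff = 0xea3
state:3 @ bit 0 → (0xe43b751d>>0)&0x7 = 0x5
rsvd signed 3b, MSB=0: value = 3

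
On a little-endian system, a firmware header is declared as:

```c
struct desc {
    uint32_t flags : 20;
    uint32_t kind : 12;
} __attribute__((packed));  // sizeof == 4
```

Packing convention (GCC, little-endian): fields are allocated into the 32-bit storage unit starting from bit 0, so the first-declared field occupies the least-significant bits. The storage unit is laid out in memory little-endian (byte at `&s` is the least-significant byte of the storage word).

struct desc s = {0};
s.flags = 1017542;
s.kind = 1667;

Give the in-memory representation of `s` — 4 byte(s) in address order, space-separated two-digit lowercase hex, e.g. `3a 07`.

c6 86 3f 68

[0+:20] flags=1017542 & 0xfffff = 0xf86c6; word=0x000f86c6
[20+:12] kind=1667 & 0xfff = 0x683; word=0x683f86c6
word = 0x683f86c6 → little-endian bytes:
  [0]=0xc6  [1]=0x86  [2]=0x3f  [3]=0x68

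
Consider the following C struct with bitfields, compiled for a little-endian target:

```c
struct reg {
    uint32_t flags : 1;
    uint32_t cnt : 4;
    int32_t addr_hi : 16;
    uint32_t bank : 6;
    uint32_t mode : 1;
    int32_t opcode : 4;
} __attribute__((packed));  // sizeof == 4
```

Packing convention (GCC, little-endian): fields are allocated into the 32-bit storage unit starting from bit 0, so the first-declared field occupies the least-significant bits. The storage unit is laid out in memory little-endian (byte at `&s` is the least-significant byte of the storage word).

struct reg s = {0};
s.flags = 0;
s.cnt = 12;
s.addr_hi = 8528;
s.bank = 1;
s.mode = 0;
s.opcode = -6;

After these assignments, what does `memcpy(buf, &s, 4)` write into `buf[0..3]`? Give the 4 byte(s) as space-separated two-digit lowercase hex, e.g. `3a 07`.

18 2a 24 a0

flags:1 = 0 → 0x0 << 0 → word 0x00000000
cnt:4 = 12 → 0xc << 1 → word 0x00000018
addr_hi:16 = 8528 → 0x2150 << 5 → word 0x00042a18
bank:6 = 1 → 0x1 << 21 → word 0x00242a18
mode:1 = 0 → 0x0 << 27 → word 0x00242a18
opcode:4 = -6 → 0xa << 28 → word 0xa0242a18
word = 0xa0242a18 → little-endian bytes:
  [0]=0x18  [1]=0x2a  [2]=0x24  [3]=0xa0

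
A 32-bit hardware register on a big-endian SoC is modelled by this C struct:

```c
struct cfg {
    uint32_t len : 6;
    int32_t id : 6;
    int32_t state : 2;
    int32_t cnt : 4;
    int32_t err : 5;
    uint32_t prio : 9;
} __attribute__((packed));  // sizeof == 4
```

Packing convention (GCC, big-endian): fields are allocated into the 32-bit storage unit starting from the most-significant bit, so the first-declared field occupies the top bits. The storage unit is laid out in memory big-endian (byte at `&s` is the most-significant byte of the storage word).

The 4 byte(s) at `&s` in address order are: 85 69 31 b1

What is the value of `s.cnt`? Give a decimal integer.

4

[0]=0x85 [1]=0x69 [2]=0x31 [3]=0xb1 (big-endian) → word 0x856931b1
len:6 @ bit 26 → (0x856931b1>>26)&0x3f = 0x21
id:6 @ bit 20 → (0x856931b1>>20)&0x3f = 0x16
state:2 @ bit 18 → (0x856931b1>>18)&0x3 = 0x2
cnt:4 @ bit 14 → (0x856931b1>>14)&0xf = 0x4  ←
err:5 @ bit 9 → (0x856931b1>>9)&0x1f = 0x18
prio:9 @ bit 0 → (0x856931b1>>0)&0x1ff = 0x1b1
cnt signed 4b, MSB=0: value = 4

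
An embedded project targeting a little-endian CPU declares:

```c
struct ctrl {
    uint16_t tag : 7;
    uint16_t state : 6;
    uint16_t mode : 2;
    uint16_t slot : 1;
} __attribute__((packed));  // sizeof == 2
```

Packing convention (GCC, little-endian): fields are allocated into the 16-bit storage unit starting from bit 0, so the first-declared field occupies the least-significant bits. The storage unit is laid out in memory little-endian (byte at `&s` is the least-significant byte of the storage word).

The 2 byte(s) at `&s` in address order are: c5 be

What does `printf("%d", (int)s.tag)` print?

[0]=0xc5 [1]=0xbe (little-endian) → word 0xbec5
tag:7 @ bit 0 → (0xbec5>>0)&0x7f = 0x45  ←
state:6 @ bit 7 → (0xbec5>>7)&0x3f = 0x3d
mode:2 @ bit 13 → (0xbec5>>13)&0x3 = 0x1
slot:1 @ bit 15 → (0xbec5>>15)&0x1 = 0x1

69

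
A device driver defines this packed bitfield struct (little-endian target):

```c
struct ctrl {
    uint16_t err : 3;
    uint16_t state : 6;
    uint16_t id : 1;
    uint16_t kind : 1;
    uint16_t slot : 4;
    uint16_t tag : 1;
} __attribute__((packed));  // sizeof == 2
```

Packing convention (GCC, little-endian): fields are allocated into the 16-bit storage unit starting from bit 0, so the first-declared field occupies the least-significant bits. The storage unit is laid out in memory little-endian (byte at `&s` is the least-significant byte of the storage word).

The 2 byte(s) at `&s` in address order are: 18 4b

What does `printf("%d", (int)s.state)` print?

[0]=0x18 [1]=0x4b (little-endian) → word 0x4b18
err [0+:3] = (word>>0) & 0x7 = 0
state [3+:6] = (word>>3) & 0x3f = 35  ←
id [9+:1] = (word>>9) & 0x1 = 1
kind [10+:1] = (word>>10) & 0x1 = 0
slot [11+:4] = (word>>11) & 0xf = 9
tag [15+:1] = (word>>15) & 0x1 = 0

35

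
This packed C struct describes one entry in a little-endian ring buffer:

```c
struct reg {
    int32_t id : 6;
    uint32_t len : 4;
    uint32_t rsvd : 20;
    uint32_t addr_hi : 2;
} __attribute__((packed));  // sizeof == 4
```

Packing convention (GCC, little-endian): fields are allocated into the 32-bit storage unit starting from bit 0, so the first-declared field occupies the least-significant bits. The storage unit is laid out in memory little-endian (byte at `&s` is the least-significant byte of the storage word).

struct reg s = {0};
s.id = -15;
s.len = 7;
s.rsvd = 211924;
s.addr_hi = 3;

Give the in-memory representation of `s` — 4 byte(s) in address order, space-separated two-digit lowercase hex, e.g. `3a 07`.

f1 51 ef cc

id:6 = -15 → 0x31 << 0 → word 0x00000031
len:4 = 7 → 0x7 << 6 → word 0x000001f1
rsvd:20 = 211924 → 0x33bd4 << 10 → word 0x0cef51f1
addr_hi:2 = 3 → 0x3 << 30 → word 0xccef51f1
word = 0xccef51f1 → little-endian bytes:
  [0]=0xf1  [1]=0x51  [2]=0xef  [3]=0xcc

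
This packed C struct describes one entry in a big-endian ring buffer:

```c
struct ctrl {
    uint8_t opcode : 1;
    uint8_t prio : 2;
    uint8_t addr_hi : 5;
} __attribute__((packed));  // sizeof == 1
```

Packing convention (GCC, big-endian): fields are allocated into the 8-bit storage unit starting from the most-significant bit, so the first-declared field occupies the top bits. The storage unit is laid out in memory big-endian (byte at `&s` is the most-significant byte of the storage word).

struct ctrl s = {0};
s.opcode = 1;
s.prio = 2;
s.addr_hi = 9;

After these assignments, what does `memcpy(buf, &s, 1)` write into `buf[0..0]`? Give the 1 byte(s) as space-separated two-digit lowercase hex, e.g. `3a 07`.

opcode (1b) val=1 bits=0x1 at bit 7: 0x80
prio (2b) val=2 bits=0x2 at bit 5: 0xc0
addr_hi (5b) val=9 bits=0x9 at bit 0: 0xc9
word = 0xc9 → big-endian bytes:
  [0]=0xc9

c9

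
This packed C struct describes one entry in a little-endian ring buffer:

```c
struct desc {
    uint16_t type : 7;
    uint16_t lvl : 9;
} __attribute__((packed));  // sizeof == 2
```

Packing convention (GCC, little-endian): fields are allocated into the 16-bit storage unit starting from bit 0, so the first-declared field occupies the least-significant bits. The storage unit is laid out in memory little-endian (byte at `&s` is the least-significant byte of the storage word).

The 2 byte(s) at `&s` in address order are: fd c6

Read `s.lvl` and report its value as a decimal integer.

397

[0]=0xfd [1]=0xc6 (little-endian) → word 0xc6fd
type [0+:7] = (word>>0) & 0x7f = 125
lvl [7+:9] = (word>>7) & 0x1ff = 397  ←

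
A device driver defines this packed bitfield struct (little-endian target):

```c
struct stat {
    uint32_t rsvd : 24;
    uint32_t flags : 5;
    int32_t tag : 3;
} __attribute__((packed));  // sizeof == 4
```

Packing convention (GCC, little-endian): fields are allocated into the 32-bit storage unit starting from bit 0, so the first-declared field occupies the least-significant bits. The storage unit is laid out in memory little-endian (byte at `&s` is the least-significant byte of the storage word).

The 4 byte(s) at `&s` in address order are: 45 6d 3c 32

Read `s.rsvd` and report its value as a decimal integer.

3960133

[0]=0x45 [1]=0x6d [2]=0x3c [3]=0x32 (little-endian) → word 0x323c6d45
rsvd [0+:24] = (word>>0) & 0xffffff = 3960133  ←
flags [24+:5] = (word>>24) & 0x1f = 18
tag [29+:3] = (word>>29) & 0x7 = 1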